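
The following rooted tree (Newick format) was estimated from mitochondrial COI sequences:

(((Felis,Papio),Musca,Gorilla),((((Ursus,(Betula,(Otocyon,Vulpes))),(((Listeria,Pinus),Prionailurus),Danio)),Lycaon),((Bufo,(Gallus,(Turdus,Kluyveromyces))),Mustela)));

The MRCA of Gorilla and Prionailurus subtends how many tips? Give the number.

The MRCA of Gorilla and Prionailurus is the root, so the clade is the entire tree.
That clade contains 18 terminal taxa: Betula, Bufo, Danio, Felis, Gallus, Gorilla, Kluyveromyces, Listeria, Lycaon, Musca, Mustela, Otocyon, Papio, Pinus, Prionailurus, Turdus, Ursus, Vulpes.

18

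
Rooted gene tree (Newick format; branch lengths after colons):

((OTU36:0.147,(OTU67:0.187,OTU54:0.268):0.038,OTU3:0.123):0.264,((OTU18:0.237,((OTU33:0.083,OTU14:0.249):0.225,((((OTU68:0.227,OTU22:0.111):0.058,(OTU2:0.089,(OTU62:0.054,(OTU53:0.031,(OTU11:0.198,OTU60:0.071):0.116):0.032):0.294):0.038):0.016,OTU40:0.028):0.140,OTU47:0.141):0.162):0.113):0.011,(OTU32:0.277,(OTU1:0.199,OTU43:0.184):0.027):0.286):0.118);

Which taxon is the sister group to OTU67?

OTU54

OTU67 attaches to the tree at the node subtending (OTU67,OTU54).
The other lineage descending from that same node — the sister group — is the single tip OTU54.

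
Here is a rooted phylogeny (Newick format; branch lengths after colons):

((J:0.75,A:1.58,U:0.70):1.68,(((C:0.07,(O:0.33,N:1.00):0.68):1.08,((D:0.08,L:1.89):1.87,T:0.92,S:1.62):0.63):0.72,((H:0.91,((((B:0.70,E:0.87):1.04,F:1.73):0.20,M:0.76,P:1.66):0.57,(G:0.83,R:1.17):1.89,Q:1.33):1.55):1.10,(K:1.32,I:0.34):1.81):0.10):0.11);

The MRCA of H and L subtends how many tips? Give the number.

18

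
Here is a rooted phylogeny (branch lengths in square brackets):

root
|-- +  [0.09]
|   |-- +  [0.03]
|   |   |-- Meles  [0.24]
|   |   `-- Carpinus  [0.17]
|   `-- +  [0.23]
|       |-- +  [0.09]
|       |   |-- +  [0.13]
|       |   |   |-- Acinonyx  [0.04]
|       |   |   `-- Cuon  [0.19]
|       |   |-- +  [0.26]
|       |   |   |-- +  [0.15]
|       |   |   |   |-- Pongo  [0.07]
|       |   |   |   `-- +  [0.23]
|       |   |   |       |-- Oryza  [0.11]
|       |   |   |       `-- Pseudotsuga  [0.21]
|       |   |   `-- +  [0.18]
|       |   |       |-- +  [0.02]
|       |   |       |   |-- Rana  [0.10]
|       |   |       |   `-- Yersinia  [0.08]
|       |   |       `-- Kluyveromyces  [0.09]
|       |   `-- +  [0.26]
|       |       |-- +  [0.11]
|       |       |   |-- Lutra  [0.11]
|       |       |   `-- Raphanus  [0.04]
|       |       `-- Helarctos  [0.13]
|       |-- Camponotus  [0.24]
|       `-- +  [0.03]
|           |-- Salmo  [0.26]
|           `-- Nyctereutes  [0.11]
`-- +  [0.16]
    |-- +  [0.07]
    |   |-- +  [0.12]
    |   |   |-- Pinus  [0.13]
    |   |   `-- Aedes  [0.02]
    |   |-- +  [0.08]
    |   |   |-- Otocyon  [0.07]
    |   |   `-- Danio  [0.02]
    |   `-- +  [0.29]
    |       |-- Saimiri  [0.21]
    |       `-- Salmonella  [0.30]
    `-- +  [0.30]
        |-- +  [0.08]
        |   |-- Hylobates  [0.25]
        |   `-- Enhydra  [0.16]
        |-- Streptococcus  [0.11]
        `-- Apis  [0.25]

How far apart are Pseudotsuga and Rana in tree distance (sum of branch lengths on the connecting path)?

The path runs Pseudotsuga → … → MRCA → … → Rana; the MRCA is the node subtending ((Pongo,(Oryza,Pseudotsuga)),((Rana,Yersinia),Kluyveromyces)).
Branch lengths along that path: 0.21 + 0.23 + 0.15 + 0.18 + 0.02 + 0.10 = 0.89.

0.89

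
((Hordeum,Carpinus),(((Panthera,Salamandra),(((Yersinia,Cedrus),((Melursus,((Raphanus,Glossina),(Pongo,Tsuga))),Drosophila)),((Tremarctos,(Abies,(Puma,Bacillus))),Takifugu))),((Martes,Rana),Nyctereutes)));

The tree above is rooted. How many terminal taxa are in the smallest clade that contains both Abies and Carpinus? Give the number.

The MRCA of Abies and Carpinus is the root, so the clade is the entire tree.
That clade contains 20 terminal taxa: Abies, Bacillus, Carpinus, Cedrus, Drosophila, Glossina, Hordeum, Martes, Melursus, Nyctereutes, Panthera, Pongo, Puma, Rana, Raphanus, Salamandra, Takifugu, Tremarctos, Tsuga, Yersinia.

20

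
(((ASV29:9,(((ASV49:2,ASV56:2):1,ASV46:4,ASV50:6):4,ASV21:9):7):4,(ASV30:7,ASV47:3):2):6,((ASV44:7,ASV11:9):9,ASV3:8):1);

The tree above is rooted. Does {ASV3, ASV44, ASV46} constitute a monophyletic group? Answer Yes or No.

No

The MRCA of the listed taxa is the root, so the smallest clade containing them is the whole tree.
That clade also contains ASV11, ASV21, ASV29, ASV30, ASV47, ASV49, ASV50, ASV56, which are not in the proposed group, so the group is not monophyletic.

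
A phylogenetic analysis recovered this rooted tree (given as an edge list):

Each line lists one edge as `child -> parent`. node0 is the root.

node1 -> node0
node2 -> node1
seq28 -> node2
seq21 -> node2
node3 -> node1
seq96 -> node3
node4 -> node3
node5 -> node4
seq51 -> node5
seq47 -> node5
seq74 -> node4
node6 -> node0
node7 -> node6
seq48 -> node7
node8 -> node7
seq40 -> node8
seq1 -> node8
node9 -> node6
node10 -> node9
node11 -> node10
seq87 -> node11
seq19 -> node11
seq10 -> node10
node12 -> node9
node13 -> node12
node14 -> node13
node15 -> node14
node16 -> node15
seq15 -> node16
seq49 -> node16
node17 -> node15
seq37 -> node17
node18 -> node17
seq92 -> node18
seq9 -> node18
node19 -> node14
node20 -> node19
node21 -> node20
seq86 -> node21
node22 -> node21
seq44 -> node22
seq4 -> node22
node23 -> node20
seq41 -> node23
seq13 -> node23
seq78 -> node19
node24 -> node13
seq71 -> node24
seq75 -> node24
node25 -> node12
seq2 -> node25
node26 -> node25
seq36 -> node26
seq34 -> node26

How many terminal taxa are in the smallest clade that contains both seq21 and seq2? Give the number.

28

The MRCA of seq21 and seq2 is the root, so the clade is the entire tree.
That clade contains 28 terminal taxa: seq1, seq10, seq13, seq15, seq19, seq2, seq21, seq28, seq34, seq36, seq37, seq4, seq40, seq41, seq44, seq47, seq48, seq49, seq51, seq71, seq74, seq75, seq78, seq86, seq87, seq9, seq92, seq96.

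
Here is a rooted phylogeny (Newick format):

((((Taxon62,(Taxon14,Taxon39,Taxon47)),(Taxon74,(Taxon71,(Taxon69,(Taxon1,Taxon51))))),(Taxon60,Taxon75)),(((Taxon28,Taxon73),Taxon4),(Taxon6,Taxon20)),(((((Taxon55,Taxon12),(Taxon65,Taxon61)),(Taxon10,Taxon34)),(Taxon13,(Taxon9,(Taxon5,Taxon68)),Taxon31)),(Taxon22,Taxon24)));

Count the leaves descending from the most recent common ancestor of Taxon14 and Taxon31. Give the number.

29

The MRCA of Taxon14 and Taxon31 is the root, so the clade is the entire tree.
That clade contains 29 terminal taxa: Taxon1, Taxon10, Taxon12, Taxon13, Taxon14, Taxon20, Taxon22, Taxon24, Taxon28, Taxon31, Taxon34, Taxon39, Taxon4, Taxon47, Taxon5, Taxon51, Taxon55, Taxon6, Taxon60, Taxon61, Taxon62, Taxon65, Taxon68, Taxon69, Taxon71, Taxon73, Taxon74, Taxon75, Taxon9.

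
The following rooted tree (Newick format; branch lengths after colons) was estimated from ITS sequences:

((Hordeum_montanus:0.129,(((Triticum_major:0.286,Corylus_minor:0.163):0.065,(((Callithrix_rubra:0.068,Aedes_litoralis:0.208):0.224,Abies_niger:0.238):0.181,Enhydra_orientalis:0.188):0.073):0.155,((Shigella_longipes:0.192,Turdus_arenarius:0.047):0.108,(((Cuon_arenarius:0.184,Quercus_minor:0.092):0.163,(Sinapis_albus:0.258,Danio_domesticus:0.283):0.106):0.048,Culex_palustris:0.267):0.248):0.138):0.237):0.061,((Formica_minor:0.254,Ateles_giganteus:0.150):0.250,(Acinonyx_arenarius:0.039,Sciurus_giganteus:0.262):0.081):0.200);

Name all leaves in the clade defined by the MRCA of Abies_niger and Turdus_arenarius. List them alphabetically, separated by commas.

Abies_niger, Aedes_litoralis, Callithrix_rubra, Corylus_minor, Culex_palustris, Cuon_arenarius, Danio_domesticus, Enhydra_orientalis, Quercus_minor, Shigella_longipes, Sinapis_albus, Triticum_major, Turdus_arenarius

Tracing Abies_niger: it sits inside ((Callithrix_rubra,Aedes_litoralis),Abies_niger).
Tracing Turdus_arenarius: it sits inside (Shigella_longipes,Turdus_arenarius).
The smallest clade enclosing both is (((Triticum_major,Corylus_minor),(((Callithrix_rubra,Aedes_litoralis),Abies_niger),Enhydra_orientalis)),((Shigella_longipes,Turdus_arenarius),(((Cuon_arenarius,Quercus_minor),(Sinapis_albus,Danio_domesticus)),Culex_palustris))); the answer is its 13 terminal taxa in alphabetical order.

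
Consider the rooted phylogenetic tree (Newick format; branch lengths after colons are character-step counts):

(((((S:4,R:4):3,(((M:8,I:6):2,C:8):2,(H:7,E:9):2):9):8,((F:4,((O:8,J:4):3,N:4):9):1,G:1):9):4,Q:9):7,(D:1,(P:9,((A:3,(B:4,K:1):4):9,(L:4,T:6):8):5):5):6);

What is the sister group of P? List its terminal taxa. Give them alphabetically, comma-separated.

A, B, K, L, T

P attaches to the tree at the node subtending (P,((A,(B,K)),(L,T))).
The other lineage descending from that same node — the sister group — is ((A,(B,K)),(L,T)); its 5 tips in alphabetical order are the answer.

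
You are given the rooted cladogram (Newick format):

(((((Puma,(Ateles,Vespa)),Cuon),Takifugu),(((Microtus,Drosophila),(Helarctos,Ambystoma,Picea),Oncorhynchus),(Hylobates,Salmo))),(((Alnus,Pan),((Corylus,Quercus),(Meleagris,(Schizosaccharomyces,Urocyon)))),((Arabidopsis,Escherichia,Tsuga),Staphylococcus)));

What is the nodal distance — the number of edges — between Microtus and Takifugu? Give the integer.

6

The MRCA of Microtus and Takifugu is the node subtending ((((Puma,(Ateles,Vespa)),Cuon),Takifugu),(((Microtus,Drosophila),(Helarctos,Ambystoma,Picea),Oncorhynchus),(Hylobates,Salmo))).
From Microtus up to that node: 4 branches. From Takifugu up to the same node: 2 branches. Total: 4 + 2 = 6.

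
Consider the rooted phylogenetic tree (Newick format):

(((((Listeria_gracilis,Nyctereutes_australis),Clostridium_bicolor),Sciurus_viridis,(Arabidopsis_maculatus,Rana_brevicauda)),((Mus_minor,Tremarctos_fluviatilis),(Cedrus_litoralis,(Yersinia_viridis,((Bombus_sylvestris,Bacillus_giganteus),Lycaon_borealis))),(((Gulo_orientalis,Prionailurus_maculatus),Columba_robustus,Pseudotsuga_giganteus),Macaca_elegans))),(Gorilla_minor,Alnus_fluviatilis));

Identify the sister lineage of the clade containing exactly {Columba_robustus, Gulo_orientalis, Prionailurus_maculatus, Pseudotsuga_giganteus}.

Macaca_elegans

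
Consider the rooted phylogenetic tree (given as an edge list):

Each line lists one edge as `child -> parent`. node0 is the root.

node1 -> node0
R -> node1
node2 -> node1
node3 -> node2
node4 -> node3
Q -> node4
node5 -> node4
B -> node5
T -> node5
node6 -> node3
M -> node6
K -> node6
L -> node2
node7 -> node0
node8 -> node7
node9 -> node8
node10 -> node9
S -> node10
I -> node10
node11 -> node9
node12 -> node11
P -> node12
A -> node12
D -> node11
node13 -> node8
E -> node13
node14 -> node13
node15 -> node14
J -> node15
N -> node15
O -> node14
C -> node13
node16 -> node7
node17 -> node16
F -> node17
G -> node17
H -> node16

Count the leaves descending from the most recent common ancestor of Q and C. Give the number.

The MRCA of Q and C is the root, so the clade is the entire tree.
That clade contains 20 terminal taxa: A, B, C, D, E, F, G, H, I, J, K, L, M, N, O, P, Q, R, S, T.

20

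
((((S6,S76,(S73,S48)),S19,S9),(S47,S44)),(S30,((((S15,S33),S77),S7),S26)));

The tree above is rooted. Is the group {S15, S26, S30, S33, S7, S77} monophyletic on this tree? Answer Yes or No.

The most recent common ancestor of these taxa subtends (S30,((((S15,S33),S77),S7),S26)).
That clade has exactly 6 tips — every listed taxon and nothing else — so the group is monophyletic.

Yes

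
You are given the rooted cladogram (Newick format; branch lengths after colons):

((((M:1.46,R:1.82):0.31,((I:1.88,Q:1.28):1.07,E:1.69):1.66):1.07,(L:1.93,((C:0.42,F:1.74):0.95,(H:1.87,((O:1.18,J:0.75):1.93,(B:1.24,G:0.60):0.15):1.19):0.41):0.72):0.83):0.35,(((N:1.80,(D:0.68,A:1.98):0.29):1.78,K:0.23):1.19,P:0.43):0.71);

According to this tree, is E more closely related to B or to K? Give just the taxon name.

B

The MRCA of E and B subtends (((M,R),((I,Q),E)),(L,((C,F),(H,((O,J),(B,G)))))) (13 taxa).
The MRCA of E and K is the root, subtending the entire tree (18 taxa).
The first is nested inside the second, so E shares a more recent common ancestor with B.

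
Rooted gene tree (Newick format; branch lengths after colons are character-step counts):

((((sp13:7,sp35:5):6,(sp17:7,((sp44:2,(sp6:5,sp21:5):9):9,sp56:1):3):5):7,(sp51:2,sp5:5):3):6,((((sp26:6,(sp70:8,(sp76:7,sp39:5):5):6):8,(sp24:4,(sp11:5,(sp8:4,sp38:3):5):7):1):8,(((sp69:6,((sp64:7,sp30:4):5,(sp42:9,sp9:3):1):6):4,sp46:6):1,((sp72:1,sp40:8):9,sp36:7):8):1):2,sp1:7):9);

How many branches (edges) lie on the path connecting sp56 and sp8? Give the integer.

12

The MRCA of sp56 and sp8 is the root of the tree.
From sp56 up to that node: 5 branches. From sp8 up to the same node: 7 branches. Total: 5 + 7 = 12.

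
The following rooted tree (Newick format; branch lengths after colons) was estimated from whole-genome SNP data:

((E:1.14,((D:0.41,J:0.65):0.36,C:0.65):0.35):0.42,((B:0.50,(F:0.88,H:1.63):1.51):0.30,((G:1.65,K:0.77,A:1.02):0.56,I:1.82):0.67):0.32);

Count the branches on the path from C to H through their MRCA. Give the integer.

7

The MRCA of C and H is the root of the tree.
From C up to that node: 3 branches. From H up to the same node: 4 branches. Total: 3 + 4 = 7.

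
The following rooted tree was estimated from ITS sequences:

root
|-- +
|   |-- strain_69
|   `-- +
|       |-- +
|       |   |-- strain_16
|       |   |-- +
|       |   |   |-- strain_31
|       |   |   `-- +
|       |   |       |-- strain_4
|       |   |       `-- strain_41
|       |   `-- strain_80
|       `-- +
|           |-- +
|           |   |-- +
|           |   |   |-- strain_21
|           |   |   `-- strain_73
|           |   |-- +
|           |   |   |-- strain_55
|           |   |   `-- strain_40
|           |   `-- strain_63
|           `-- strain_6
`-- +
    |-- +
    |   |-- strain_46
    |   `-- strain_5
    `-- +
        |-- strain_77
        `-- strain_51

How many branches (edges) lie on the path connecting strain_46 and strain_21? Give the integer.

9

The MRCA of strain_46 and strain_21 is the root of the tree.
From strain_46 up to that node: 3 branches. From strain_21 up to the same node: 6 branches. Total: 3 + 6 = 9.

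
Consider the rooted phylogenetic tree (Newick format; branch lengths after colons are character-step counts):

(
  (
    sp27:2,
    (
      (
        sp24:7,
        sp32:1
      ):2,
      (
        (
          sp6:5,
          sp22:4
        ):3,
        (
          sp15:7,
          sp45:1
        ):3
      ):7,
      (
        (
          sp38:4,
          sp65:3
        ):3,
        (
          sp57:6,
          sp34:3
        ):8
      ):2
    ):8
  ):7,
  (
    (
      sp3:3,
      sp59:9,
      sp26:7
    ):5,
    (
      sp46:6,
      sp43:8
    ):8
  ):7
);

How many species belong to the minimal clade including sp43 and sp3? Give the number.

The MRCA of sp43 and sp3 is the node subtending ((sp3,sp59,sp26),(sp46,sp43)).
That clade contains 5 terminal taxa: sp26, sp3, sp43, sp46, sp59.

5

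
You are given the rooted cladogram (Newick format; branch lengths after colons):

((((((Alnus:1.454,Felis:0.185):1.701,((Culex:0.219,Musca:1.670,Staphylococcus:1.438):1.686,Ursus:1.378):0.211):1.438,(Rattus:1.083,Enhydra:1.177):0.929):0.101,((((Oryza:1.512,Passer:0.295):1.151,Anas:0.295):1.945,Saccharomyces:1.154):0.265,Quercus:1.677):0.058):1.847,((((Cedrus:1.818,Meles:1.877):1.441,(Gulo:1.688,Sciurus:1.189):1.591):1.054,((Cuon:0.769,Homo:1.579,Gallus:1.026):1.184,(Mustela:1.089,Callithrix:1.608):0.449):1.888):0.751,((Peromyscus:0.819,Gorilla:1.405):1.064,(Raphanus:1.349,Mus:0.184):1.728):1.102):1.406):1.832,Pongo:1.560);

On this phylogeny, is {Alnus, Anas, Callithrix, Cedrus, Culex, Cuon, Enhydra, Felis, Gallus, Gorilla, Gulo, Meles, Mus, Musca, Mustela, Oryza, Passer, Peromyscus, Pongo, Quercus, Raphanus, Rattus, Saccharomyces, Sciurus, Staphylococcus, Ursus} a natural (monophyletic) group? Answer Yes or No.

No

The MRCA of the listed taxa is the root, so the smallest clade containing them is the whole tree.
That clade also contains Homo, which is not in the proposed group, so the group is not monophyletic.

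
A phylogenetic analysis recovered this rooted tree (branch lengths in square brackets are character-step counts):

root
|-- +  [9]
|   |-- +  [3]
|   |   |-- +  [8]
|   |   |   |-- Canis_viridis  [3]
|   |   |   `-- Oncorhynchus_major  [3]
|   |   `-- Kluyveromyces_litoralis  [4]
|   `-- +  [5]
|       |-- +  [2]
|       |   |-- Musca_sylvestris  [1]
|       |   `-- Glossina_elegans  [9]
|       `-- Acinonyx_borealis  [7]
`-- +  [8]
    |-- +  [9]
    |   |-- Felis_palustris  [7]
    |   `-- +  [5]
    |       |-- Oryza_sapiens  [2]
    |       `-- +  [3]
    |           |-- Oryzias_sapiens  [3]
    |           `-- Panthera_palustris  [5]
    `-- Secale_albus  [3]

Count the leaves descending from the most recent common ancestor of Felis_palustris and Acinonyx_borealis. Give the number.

The MRCA of Felis_palustris and Acinonyx_borealis is the root, so the clade is the entire tree.
That clade contains 11 terminal taxa: Acinonyx_borealis, Canis_viridis, Felis_palustris, Glossina_elegans, Kluyveromyces_litoralis, Musca_sylvestris, Oncorhynchus_major, Oryza_sapiens, Oryzias_sapiens, Panthera_palustris, Secale_albus.

11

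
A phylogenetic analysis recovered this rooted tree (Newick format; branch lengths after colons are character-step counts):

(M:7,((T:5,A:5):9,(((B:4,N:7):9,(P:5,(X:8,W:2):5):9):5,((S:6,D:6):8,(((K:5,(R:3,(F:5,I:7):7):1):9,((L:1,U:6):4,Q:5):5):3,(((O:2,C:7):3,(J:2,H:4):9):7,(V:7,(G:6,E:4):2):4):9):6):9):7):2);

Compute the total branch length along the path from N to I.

The path runs N → … → MRCA → … → I; the MRCA is the node subtending (((B,N),(P,(X,W))),((S,D),(((K,(R,(F,I))),((L,U),Q)),(((O,C),(J,H)),(V,(G,E)))))).
Branch lengths along that path: 7 + 9 + 5 + 9 + 6 + 3 + 9 + 1 + 7 + 7 = 63.

63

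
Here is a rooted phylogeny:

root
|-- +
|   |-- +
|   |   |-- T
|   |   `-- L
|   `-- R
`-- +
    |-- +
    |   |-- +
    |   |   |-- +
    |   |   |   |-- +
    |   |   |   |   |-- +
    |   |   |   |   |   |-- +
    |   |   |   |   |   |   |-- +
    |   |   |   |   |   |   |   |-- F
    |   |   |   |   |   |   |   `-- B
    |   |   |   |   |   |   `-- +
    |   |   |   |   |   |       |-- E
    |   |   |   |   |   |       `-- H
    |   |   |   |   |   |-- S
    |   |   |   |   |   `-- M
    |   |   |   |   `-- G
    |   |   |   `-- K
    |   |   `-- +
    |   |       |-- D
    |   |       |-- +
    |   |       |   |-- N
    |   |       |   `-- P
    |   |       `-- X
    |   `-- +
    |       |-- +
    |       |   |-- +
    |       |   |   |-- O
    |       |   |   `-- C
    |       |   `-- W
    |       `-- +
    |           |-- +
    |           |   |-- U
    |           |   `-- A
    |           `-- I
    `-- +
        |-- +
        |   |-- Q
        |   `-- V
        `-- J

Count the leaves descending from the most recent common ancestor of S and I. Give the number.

18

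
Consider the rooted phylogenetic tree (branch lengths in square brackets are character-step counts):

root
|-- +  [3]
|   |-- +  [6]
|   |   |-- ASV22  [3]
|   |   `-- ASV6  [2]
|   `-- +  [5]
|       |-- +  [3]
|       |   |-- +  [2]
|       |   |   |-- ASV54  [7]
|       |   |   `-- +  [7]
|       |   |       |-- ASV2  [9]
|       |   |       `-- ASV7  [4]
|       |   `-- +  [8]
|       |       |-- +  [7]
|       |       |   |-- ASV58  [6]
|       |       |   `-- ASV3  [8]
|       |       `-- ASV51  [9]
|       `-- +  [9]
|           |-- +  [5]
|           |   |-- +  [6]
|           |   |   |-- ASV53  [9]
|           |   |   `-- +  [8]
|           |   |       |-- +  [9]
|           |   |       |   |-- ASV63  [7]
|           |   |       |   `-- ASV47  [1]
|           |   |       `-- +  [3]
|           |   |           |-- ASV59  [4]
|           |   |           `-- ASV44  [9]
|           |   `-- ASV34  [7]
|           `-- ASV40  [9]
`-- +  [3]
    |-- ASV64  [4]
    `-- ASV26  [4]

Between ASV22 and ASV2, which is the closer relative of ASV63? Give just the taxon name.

The MRCA of ASV63 and ASV2 subtends (((ASV54,(ASV2,ASV7)),((ASV58,ASV3),ASV51)),(((ASV53,((ASV63,ASV47),(ASV59,ASV44))),ASV34),ASV40)) (13 taxa).
The MRCA of ASV63 and ASV22 subtends ((ASV22,ASV6),(((ASV54,(ASV2,ASV7)),((ASV58,ASV3),ASV51)),(((ASV53,((ASV63,ASV47),(ASV59,ASV44))),ASV34),ASV40))) (15 taxa).
The first is nested inside the second, so ASV63 shares a more recent common ancestor with ASV2.

ASV2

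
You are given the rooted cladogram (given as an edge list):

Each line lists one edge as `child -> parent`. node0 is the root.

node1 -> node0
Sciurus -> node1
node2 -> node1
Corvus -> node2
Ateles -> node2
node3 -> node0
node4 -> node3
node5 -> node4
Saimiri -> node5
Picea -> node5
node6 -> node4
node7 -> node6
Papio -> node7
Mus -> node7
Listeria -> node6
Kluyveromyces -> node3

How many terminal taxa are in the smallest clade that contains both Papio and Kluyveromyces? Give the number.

6

The MRCA of Papio and Kluyveromyces is the node subtending (((Saimiri,Picea),((Papio,Mus),Listeria)),Kluyveromyces).
That clade contains 6 terminal taxa: Kluyveromyces, Listeria, Mus, Papio, Picea, Saimiri.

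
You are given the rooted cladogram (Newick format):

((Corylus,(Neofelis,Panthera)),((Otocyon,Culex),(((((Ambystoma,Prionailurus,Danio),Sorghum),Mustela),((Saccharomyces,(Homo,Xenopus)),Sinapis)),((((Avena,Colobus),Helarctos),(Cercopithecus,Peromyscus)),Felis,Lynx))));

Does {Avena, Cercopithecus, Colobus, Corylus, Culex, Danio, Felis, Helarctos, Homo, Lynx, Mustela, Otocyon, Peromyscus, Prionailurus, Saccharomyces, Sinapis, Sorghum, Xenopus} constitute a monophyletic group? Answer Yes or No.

No

The MRCA of the listed taxa is the root, so the smallest clade containing them is the whole tree.
That clade also contains Ambystoma, Neofelis, Panthera, which are not in the proposed group, so the group is not monophyletic.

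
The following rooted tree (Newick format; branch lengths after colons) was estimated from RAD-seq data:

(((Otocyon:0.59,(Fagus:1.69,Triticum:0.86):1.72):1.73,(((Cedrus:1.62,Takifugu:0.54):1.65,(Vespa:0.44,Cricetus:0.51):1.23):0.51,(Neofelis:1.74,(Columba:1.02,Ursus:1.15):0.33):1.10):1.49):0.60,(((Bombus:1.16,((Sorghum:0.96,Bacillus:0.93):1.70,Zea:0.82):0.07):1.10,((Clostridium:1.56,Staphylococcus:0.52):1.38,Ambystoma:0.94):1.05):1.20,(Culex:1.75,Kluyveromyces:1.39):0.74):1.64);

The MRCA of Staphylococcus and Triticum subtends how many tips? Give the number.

The MRCA of Staphylococcus and Triticum is the root, so the clade is the entire tree.
That clade contains 19 terminal taxa: Ambystoma, Bacillus, Bombus, Cedrus, Clostridium, Columba, Cricetus, Culex, Fagus, Kluyveromyces, Neofelis, Otocyon, Sorghum, Staphylococcus, Takifugu, Triticum, Ursus, Vespa, Zea.

19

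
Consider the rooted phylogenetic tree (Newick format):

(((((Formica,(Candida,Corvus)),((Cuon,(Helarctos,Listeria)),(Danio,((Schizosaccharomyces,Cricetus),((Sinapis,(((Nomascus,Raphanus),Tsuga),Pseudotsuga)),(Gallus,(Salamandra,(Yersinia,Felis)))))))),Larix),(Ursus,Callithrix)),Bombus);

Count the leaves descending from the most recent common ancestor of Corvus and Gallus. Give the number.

The MRCA of Corvus and Gallus is the node subtending ((Formica,(Candida,Corvus)),((Cuon,(Helarctos,Listeria)),(Danio,((Schizosaccharomyces,Cricetus),((Sinapis,(((Nomascus,Raphanus),Tsuga),Pseudotsuga)),(Gallus,(Salamandra,(Yersinia,Felis)))))))).
That clade contains 18 terminal taxa: Candida, Corvus, Cricetus, Cuon, Danio, Felis, Formica, Gallus, Helarctos, Listeria, Nomascus, Pseudotsuga, Raphanus, Salamandra, Schizosaccharomyces, Sinapis, Tsuga, Yersinia.

18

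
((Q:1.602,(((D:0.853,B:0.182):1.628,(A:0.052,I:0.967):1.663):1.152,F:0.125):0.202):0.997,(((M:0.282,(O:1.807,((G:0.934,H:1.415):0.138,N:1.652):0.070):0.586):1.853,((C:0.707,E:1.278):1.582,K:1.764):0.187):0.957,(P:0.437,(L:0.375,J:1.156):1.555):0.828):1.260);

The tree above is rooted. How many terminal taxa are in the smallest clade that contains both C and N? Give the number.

The MRCA of C and N is the node subtending ((M,(O,((G,H),N))),((C,E),K)).
That clade contains 8 terminal taxa: C, E, G, H, K, M, N, O.

8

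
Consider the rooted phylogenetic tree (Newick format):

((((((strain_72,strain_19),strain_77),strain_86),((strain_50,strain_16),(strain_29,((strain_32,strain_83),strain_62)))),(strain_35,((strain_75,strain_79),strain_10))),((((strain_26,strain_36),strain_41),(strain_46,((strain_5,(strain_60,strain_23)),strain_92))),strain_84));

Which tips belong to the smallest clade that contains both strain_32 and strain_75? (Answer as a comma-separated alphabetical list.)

strain_10, strain_16, strain_19, strain_29, strain_32, strain_35, strain_50, strain_62, strain_72, strain_75, strain_77, strain_79, strain_83, strain_86

Tracing strain_32: it sits inside (strain_32,strain_83).
Tracing strain_75: it sits inside (strain_75,strain_79).
The smallest clade enclosing both is (((((strain_72,strain_19),strain_77),strain_86),((strain_50,strain_16),(strain_29,((strain_32,strain_83),strain_62)))),(strain_35,((strain_75,strain_79),strain_10))); the answer is its 14 terminal taxa in alphabetical order.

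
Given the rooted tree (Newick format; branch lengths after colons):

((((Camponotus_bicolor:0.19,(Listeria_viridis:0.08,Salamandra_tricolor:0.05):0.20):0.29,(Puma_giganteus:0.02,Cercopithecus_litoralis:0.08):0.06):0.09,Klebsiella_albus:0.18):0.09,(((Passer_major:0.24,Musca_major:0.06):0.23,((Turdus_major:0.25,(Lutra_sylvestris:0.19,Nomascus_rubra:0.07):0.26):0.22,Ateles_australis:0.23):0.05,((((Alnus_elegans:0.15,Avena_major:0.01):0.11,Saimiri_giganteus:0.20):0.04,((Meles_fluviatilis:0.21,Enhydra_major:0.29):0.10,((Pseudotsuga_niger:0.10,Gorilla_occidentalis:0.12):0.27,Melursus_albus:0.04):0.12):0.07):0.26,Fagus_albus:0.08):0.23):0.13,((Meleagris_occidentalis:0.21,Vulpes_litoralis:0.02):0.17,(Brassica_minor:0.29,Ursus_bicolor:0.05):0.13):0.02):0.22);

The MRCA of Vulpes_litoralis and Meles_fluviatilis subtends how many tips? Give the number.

The MRCA of Vulpes_litoralis and Meles_fluviatilis is the node subtending (((Passer_major,Musca_major),((Turdus_major,(Lutra_sylvestris,Nomascus_rubra)),Ateles_australis),((((Alnus_elegans,Avena_major),Saimiri_giganteus),((Meles_fluviatilis,Enhydra_major),((Pseudotsuga_niger,Gorilla_occidentalis),Melursus_albus))),Fagus_albus)),((Meleagris_occidentalis,Vulpes_litoralis),(Brassica_minor,Ursus_bicolor))).
That clade contains 19 terminal taxa: Alnus_elegans, Ateles_australis, Avena_major, Brassica_minor, Enhydra_major, Fagus_albus, Gorilla_occidentalis, Lutra_sylvestris, Meleagris_occidentalis, Meles_fluviatilis, Melursus_albus, Musca_major, Nomascus_rubra, Passer_major, Pseudotsuga_niger, Saimiri_giganteus, Turdus_major, Ursus_bicolor, Vulpes_litoralis.

19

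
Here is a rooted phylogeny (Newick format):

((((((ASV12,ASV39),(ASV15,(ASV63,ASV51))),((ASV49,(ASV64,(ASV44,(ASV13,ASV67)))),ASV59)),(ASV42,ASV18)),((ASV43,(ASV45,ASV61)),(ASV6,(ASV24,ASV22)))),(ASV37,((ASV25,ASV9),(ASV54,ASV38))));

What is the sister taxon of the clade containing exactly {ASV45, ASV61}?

The clade containing exactly {ASV45, ASV61} attaches to the tree at the node subtending (ASV43,(ASV45,ASV61)).
The other lineage descending from that same node — the sister group — is the single tip ASV43.

ASV43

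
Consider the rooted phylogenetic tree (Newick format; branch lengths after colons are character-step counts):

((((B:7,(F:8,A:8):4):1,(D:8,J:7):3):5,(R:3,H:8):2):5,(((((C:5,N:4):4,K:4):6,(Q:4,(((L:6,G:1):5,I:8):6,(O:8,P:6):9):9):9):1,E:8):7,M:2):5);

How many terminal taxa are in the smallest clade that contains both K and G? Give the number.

9

The MRCA of K and G is the node subtending (((C,N),K),(Q,(((L,G),I),(O,P)))).
That clade contains 9 terminal taxa: C, G, I, K, L, N, O, P, Q.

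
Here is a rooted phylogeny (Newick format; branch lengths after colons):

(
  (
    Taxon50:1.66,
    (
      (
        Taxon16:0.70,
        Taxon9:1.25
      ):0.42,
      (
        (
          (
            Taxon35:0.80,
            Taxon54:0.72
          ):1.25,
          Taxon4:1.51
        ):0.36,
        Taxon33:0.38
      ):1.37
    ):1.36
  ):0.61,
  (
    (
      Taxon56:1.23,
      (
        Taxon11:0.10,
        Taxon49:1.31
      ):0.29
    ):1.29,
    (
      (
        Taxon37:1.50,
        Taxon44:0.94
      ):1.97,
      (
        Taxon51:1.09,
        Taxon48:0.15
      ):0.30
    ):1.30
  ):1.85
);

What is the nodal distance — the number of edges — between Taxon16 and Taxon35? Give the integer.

The MRCA of Taxon16 and Taxon35 is the node subtending ((Taxon16,Taxon9),(((Taxon35,Taxon54),Taxon4),Taxon33)).
From Taxon16 up to that node: 2 branches. From Taxon35 up to the same node: 4 branches. Total: 2 + 4 = 6.

6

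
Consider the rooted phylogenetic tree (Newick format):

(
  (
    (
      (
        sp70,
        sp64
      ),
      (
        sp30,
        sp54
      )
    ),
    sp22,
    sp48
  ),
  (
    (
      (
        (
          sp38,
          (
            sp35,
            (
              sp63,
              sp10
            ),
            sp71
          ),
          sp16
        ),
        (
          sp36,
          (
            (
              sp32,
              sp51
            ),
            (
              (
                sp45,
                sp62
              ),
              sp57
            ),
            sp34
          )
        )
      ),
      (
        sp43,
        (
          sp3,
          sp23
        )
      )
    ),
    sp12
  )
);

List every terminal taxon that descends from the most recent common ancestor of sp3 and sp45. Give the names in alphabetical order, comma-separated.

sp10, sp16, sp23, sp3, sp32, sp34, sp35, sp36, sp38, sp43, sp45, sp51, sp57, sp62, sp63, sp71

Tracing sp3: it sits inside (sp3,sp23).
Tracing sp45: it sits inside (sp45,sp62).
The smallest clade enclosing both is (((sp38,(sp35,(sp63,sp10),sp71),sp16),(sp36,((sp32,sp51),((sp45,sp62),sp57),sp34))),(sp43,(sp3,sp23))); the answer is its 16 terminal taxa in alphabetical order.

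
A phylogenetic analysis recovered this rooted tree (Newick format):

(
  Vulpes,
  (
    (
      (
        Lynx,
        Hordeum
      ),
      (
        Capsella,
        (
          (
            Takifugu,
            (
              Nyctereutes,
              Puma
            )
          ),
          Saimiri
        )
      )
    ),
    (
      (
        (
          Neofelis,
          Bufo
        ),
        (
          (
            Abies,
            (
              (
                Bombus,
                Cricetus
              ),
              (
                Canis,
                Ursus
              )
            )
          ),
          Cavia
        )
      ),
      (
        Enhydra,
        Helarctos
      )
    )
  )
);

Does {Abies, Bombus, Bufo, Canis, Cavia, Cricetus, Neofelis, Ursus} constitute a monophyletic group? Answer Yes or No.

Yes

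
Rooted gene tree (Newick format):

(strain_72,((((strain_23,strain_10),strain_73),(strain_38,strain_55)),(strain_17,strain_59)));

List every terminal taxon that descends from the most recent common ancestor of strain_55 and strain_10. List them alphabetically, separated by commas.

strain_10, strain_23, strain_38, strain_55, strain_73

Tracing strain_55: it sits inside (strain_38,strain_55).
Tracing strain_10: it sits inside (strain_23,strain_10).
The smallest clade enclosing both is (((strain_23,strain_10),strain_73),(strain_38,strain_55)); the answer is its 5 terminal taxa in alphabetical order.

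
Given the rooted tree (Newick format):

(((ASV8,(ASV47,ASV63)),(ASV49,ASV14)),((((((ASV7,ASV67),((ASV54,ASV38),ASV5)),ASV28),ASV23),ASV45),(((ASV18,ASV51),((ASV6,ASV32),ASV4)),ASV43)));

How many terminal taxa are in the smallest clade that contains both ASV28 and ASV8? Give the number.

19

The MRCA of ASV28 and ASV8 is the root, so the clade is the entire tree.
That clade contains 19 terminal taxa: ASV14, ASV18, ASV23, ASV28, ASV32, ASV38, ASV4, ASV43, ASV45, ASV47, ASV49, ASV5, ASV51, ASV54, ASV6, ASV63, ASV67, ASV7, ASV8.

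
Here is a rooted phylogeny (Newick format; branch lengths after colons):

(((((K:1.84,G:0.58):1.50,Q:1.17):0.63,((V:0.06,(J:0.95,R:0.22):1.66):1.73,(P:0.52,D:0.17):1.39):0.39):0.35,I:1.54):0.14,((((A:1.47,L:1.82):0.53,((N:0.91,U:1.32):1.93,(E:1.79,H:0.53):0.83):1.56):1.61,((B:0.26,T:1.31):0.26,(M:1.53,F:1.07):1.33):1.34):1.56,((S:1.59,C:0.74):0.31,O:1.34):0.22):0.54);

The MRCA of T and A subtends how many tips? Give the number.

10

The MRCA of T and A is the node subtending (((A,L),((N,U),(E,H))),((B,T),(M,F))).
That clade contains 10 terminal taxa: A, B, E, F, H, L, M, N, T, U.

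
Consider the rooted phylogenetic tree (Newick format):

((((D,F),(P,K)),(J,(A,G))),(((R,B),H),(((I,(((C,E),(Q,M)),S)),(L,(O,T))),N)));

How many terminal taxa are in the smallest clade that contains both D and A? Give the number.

The MRCA of D and A is the node subtending (((D,F),(P,K)),(J,(A,G))).
That clade contains 7 terminal taxa: A, D, F, G, J, K, P.

7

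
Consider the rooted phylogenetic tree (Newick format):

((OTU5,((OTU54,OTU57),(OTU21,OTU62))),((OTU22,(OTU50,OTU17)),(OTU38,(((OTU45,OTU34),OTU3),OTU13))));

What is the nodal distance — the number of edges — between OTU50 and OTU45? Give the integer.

The MRCA of OTU50 and OTU45 is the node subtending ((OTU22,(OTU50,OTU17)),(OTU38,(((OTU45,OTU34),OTU3),OTU13))).
From OTU50 up to that node: 3 branches. From OTU45 up to the same node: 5 branches. Total: 3 + 5 = 8.

8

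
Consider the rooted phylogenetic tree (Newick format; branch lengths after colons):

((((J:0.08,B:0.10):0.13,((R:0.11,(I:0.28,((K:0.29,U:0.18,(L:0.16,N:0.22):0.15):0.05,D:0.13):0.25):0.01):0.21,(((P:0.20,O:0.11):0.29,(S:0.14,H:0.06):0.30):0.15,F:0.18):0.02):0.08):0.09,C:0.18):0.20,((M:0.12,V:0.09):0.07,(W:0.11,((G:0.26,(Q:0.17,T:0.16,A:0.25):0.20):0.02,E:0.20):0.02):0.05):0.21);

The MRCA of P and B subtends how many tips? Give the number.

The MRCA of P and B is the node subtending ((J,B),((R,(I,((K,U,(L,N)),D))),(((P,O),(S,H)),F))).
That clade contains 14 terminal taxa: B, D, F, H, I, J, K, L, N, O, P, R, S, U.

14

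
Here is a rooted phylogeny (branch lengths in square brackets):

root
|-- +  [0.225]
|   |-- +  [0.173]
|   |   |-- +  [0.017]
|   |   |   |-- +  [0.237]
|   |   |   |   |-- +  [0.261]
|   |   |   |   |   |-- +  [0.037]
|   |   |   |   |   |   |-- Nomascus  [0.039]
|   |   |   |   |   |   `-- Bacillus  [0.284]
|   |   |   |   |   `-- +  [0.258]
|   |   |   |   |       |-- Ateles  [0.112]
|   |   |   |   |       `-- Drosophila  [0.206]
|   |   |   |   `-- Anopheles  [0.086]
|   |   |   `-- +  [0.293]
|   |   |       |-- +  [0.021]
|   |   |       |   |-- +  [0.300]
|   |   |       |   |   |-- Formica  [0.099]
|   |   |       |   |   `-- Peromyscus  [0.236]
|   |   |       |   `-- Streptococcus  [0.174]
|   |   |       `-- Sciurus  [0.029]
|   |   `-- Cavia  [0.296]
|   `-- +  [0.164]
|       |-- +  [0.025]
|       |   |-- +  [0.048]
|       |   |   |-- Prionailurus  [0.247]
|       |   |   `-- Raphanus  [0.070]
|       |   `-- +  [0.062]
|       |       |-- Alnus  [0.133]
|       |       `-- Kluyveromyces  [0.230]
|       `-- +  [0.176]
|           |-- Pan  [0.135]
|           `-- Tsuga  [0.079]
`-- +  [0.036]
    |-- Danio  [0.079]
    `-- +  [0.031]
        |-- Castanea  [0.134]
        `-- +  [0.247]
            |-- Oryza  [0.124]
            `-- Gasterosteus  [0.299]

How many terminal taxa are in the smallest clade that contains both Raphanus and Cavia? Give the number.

16

The MRCA of Raphanus and Cavia is the node subtending ((((((Nomascus,Bacillus),(Ateles,Drosophila)),Anopheles),(((Formica,Peromyscus),Streptococcus),Sciurus)),Cavia),(((Prionailurus,Raphanus),(Alnus,Kluyveromyces)),(Pan,Tsuga))).
That clade contains 16 terminal taxa: Alnus, Anopheles, Ateles, Bacillus, Cavia, Drosophila, Formica, Kluyveromyces, Nomascus, Pan, Peromyscus, Prionailurus, Raphanus, Sciurus, Streptococcus, Tsuga.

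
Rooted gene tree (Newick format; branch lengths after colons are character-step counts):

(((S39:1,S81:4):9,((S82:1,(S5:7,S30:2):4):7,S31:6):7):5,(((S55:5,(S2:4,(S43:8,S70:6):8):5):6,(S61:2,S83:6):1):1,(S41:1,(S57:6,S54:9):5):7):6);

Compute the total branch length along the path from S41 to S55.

The path runs S41 → … → MRCA → … → S55; the MRCA is the node subtending (((S55,(S2,(S43,S70))),(S61,S83)),(S41,(S57,S54))).
Branch lengths along that path: 1 + 7 + 1 + 6 + 5 = 20.

20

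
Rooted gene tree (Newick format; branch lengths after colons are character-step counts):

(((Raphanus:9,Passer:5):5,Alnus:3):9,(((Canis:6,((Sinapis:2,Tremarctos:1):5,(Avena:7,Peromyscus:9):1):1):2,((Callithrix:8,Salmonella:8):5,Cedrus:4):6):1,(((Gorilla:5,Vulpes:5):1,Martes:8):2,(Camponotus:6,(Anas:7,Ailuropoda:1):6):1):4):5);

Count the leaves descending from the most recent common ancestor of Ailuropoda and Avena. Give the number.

The MRCA of Ailuropoda and Avena is the node subtending (((Canis,((Sinapis,Tremarctos),(Avena,Peromyscus))),((Callithrix,Salmonella),Cedrus)),(((Gorilla,Vulpes),Martes),(Camponotus,(Anas,Ailuropoda)))).
That clade contains 14 terminal taxa: Ailuropoda, Anas, Avena, Callithrix, Camponotus, Canis, Cedrus, Gorilla, Martes, Peromyscus, Salmonella, Sinapis, Tremarctos, Vulpes.

14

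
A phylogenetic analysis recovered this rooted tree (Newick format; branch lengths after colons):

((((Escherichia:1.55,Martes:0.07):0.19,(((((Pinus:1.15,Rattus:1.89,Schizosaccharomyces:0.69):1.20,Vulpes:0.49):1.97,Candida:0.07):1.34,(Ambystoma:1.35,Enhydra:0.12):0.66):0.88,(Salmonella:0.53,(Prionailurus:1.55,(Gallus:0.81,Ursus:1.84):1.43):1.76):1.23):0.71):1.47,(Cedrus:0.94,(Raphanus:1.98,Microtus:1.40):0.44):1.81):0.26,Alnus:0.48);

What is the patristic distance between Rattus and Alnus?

10.20

The path runs Rattus → … → MRCA → … → Alnus; the MRCA is the root of the tree.
Branch lengths along that path: 1.89 + 1.20 + 1.97 + 1.34 + 0.88 + 0.71 + 1.47 + 0.26 + 0.48 = 10.20.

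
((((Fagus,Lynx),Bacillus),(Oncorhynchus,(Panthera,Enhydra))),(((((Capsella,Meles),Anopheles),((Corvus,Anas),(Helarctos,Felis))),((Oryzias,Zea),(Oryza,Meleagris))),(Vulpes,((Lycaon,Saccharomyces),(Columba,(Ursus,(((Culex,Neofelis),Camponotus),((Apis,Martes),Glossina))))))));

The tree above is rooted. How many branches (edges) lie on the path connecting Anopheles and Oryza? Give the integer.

6

The MRCA of Anopheles and Oryza is the node subtending ((((Capsella,Meles),Anopheles),((Corvus,Anas),(Helarctos,Felis))),((Oryzias,Zea),(Oryza,Meleagris))).
From Anopheles up to that node: 3 branches. From Oryza up to the same node: 3 branches. Total: 3 + 3 = 6.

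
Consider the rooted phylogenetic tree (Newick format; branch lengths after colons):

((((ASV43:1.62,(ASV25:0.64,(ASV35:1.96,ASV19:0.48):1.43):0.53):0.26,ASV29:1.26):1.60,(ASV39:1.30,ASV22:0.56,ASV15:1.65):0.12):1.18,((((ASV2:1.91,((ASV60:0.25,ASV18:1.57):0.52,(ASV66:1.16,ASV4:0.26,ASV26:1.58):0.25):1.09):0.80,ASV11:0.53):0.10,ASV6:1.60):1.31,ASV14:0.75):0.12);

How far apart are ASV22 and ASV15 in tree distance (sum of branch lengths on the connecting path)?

2.21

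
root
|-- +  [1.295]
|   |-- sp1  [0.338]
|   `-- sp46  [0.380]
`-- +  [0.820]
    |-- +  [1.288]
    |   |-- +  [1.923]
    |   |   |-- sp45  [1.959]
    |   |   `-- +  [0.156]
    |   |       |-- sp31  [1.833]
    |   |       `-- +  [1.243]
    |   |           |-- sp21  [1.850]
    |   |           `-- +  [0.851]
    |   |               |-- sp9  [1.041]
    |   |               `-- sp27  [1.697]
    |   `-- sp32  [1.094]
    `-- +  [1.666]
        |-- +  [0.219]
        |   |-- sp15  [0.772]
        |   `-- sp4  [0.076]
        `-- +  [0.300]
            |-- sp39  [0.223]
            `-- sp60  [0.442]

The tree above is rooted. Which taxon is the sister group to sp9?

sp27

sp9 attaches to the tree at the node subtending (sp9,sp27).
The other lineage descending from that same node — the sister group — is the single tip sp27.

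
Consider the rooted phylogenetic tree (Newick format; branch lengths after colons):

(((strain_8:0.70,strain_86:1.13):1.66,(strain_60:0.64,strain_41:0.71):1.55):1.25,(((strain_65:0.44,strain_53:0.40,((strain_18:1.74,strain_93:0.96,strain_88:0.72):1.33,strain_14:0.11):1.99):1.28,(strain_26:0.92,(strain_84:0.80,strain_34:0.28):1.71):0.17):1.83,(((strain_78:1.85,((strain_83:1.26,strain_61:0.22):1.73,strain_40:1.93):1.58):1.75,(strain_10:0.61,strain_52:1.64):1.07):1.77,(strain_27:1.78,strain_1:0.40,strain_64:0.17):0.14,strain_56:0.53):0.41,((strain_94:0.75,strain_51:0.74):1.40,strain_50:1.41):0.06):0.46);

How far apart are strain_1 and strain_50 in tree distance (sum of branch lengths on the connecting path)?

2.42

The path runs strain_1 → … → MRCA → … → strain_50; the MRCA is the node subtending (((strain_65,strain_53,((strain_18,strain_93,strain_88),strain_14)),(strain_26,(strain_84,strain_34))),(((strain_78,((strain_83,strain_61),strain_40)),(strain_10,strain_52)),(strain_27,strain_1,strain_64),strain_56),((strain_94,strain_51),strain_50)).
Branch lengths along that path: 0.40 + 0.14 + 0.41 + 0.06 + 1.41 = 2.42.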